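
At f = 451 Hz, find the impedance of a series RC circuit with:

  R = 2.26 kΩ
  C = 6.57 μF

Step 1 — Angular frequency: ω = 2π·f = 2π·451 = 2834 rad/s.
Step 2 — Component impedances:
  R: Z = R = 2260 Ω
  C: Z = 1/(jωC) = -j/(ω·C) = 0 - j53.71 Ω
Step 3 — Series combination: Z_total = R + C = 2260 - j53.71 Ω = 2261∠-1.4° Ω.

Z = 2260 - j53.71 Ω = 2261∠-1.4° Ω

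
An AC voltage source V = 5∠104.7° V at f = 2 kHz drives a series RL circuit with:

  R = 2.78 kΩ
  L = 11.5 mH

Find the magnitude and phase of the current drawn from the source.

Step 1 — Angular frequency: ω = 2π·f = 2π·2000 = 1.257e+04 rad/s.
Step 2 — Component impedances:
  R: Z = R = 2780 Ω
  L: Z = jωL = j·1.257e+04·0.0115 = 0 + j144.5 Ω
Step 3 — Series combination: Z_total = R + L = 2780 + j144.5 Ω = 2784∠3.0° Ω.
Step 4 — Source phasor: V = 5∠104.7° V = -1.269 + j4.836 V.
Step 5 — Ohm's law: I = V / Z_total = (-1.269 + j4.836) / (2780 + j144.5) = -0.000365 + j0.001759 A.
Step 6 — Convert to polar: |I| = 0.001796 A, ∠I = 101.7°.

I = 0.001796∠101.7° A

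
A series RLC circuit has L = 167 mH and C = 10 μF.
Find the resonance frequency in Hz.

Step 1 — Resonance condition Im(Z)=0 gives ω₀ = 1/√(LC).
Step 2 — ω₀ = 1/√(0.167·1e-05) = 773.8 rad/s.
Step 3 — f₀ = ω₀/(2π) = 123.2 Hz.

f₀ = 123.2 Hz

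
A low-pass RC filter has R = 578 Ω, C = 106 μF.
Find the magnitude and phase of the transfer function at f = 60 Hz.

Step 1 — Angular frequency: ω = 2π·60 = 377 rad/s.
Step 2 — Transfer function: H(jω) = 1/(1 + jωRC).
Step 3 — Denominator: 1 + jωRC = 1 + j·377·578·0.000106 = 1 + j23.1.
Step 4 — H = 0.001871 - j0.04321.
Step 5 — Magnitude: |H| = 0.04325 (-27.3 dB); phase: φ = -87.5°.

|H| = 0.04325 (-27.3 dB), φ = -87.5°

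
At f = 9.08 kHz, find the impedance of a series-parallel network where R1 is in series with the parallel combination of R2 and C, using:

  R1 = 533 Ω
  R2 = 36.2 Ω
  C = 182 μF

Step 1 — Angular frequency: ω = 2π·f = 2π·9080 = 5.705e+04 rad/s.
Step 2 — Component impedances:
  R1: Z = R = 533 Ω
  R2: Z = R = 36.2 Ω
  C: Z = 1/(jωC) = -j/(ω·C) = 0 - j0.09631 Ω
Step 3 — Parallel branch: R2 || C = 1/(1/R2 + 1/C) = 0.0002562 - j0.09631 Ω.
Step 4 — Series with R1: Z_total = R1 + (R2 || C) = 533 - j0.09631 Ω = 533∠-0.0° Ω.

Z = 533 - j0.09631 Ω = 533∠-0.0° Ω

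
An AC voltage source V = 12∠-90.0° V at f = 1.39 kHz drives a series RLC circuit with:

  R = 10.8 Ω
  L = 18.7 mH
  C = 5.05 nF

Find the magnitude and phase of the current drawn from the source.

Step 1 — Angular frequency: ω = 2π·f = 2π·1390 = 8734 rad/s.
Step 2 — Component impedances:
  R: Z = R = 10.8 Ω
  L: Z = jωL = j·8734·0.0187 = 0 + j163.3 Ω
  C: Z = 1/(jωC) = -j/(ω·C) = 0 - j2.267e+04 Ω
Step 3 — Series combination: Z_total = R + L + C = 10.8 - j2.251e+04 Ω = 2.251e+04∠-90.0° Ω.
Step 4 — Source phasor: V = 12∠-90.0° V = 0 - j12 V.
Step 5 — Ohm's law: I = V / Z_total = (0 - j12) / (10.8 - j2.251e+04) = 0.0005331 - j2.558e-07 A.
Step 6 — Convert to polar: |I| = 0.0005331 A, ∠I = -0.0°.

I = 0.0005331∠-0.0° A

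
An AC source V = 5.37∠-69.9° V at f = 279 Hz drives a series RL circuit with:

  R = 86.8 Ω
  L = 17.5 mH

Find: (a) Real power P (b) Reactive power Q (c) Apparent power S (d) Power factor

Step 1 — Angular frequency: ω = 2π·f = 2π·279 = 1753 rad/s.
Step 2 — Component impedances:
  R: Z = R = 86.8 Ω
  L: Z = jωL = j·1753·0.0175 = 0 + j30.68 Ω
Step 3 — Series combination: Z_total = R + L = 86.8 + j30.68 Ω = 92.06∠19.5° Ω.
Step 4 — Source phasor: V = 5.37∠-69.9° V = 1.845 - j5.043 V.
Step 5 — Current: I = V / Z = 0.0006466 - j0.05833 A = 0.05833∠-89.4° A.
Step 6 — Complex power: S = V·I* = 0.2953 + j0.1044 VA.
Step 7 — Real power: P = Re(S) = 0.2953 W.
Step 8 — Reactive power: Q = Im(S) = 0.1044 VAR.
Step 9 — Apparent power: |S| = 0.3132 VA.
Step 10 — Power factor: PF = P/|S| = 0.9428 (lagging).

(a) P = 0.2953 W  (b) Q = 0.1044 VAR  (c) S = 0.3132 VA  (d) PF = 0.9428 (lagging)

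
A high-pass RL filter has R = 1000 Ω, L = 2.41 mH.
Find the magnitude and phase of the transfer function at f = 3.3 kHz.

Step 1 — Angular frequency: ω = 2π·3300 = 2.073e+04 rad/s.
Step 2 — Transfer function: H(jω) = jωL/(R + jωL).
Step 3 — Numerator jωL = j·49.97; denominator R + jωL = 1000 + j49.97.
Step 4 — H = 0.002491 + j0.04985.
Step 5 — Magnitude: |H| = 0.04991 (-26.0 dB); phase: φ = 87.1°.

|H| = 0.04991 (-26.0 dB), φ = 87.1°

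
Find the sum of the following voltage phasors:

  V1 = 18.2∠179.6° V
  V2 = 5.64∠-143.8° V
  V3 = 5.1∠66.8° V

Step 1 — Convert each phasor to rectangular form:
  V1 = 18.2·(cos(179.6°) + j·sin(179.6°)) = -18.2 + j0.1271 V
  V2 = 5.64·(cos(-143.8°) + j·sin(-143.8°)) = -4.551 - j3.331 V
  V3 = 5.1·(cos(66.8°) + j·sin(66.8°)) = 2.009 + j4.688 V
Step 2 — Sum components: V_total = -20.74 + j1.484 V.
Step 3 — Convert to polar: |V_total| = 20.79 V, ∠V_total = 175.9°.

V_total = 20.79∠175.9° V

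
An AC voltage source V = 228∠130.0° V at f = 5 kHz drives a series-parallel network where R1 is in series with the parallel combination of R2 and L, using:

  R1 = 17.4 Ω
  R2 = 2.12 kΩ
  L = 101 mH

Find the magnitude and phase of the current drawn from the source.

Step 1 — Angular frequency: ω = 2π·f = 2π·5000 = 3.142e+04 rad/s.
Step 2 — Component impedances:
  R1: Z = R = 17.4 Ω
  R2: Z = R = 2120 Ω
  L: Z = jωL = j·3.142e+04·0.101 = 0 + j3173 Ω
Step 3 — Parallel branch: R2 || L = 1/(1/R2 + 1/L) = 1466 + j979.3 Ω.
Step 4 — Series with R1: Z_total = R1 + (R2 || L) = 1483 + j979.3 Ω = 1777∠33.4° Ω.
Step 5 — Source phasor: V = 228∠130.0° V = -146.6 + j174.7 V.
Step 6 — Ohm's law: I = V / Z_total = (-146.6 + j174.7) / (1483 + j979.3) = -0.01466 + j0.1274 A.
Step 7 — Convert to polar: |I| = 0.1283 A, ∠I = 96.6°.

I = 0.1283∠96.6° A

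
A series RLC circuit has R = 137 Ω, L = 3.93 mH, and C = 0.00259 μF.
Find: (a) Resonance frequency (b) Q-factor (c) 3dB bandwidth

Step 1 — Resonance: ω₀ = 1/√(LC) = 1/√(0.00393·2.59e-09) = 3.134e+05 rad/s.
Step 2 — f₀ = ω₀/(2π) = 4.989e+04 Hz.
Step 3 — Series Q: Q = ω₀L/R = 3.134e+05·0.00393/137 = 8.991.
Step 4 — Bandwidth: Δω = ω₀/Q = 3.486e+04 rad/s; BW = Δω/(2π) = 5548 Hz.

(a) f₀ = 4.989e+04 Hz  (b) Q = 8.991  (c) BW = 5548 Hz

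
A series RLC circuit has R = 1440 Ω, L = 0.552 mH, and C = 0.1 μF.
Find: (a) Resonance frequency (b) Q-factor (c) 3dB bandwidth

Step 1 — Resonance condition Im(Z)=0 gives ω₀ = 1/√(LC).
Step 2 — ω₀ = 1/√(0.000552·1e-07) = 1.346e+05 rad/s.
Step 3 — f₀ = ω₀/(2π) = 2.142e+04 Hz.
Step 4 — Series Q: Q = ω₀L/R = 1.346e+05·0.000552/1440 = 0.05159.
Step 5 — 3dB bandwidth: Δω = ω₀/Q = 2.609e+06 rad/s; BW = Δω/(2π) = 4.152e+05 Hz.

(a) f₀ = 2.142e+04 Hz  (b) Q = 0.05159  (c) BW = 4.152e+05 Hz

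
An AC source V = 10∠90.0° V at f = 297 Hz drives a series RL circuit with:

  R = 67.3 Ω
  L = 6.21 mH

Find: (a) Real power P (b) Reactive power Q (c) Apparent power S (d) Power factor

Step 1 — Angular frequency: ω = 2π·f = 2π·297 = 1866 rad/s.
Step 2 — Component impedances:
  R: Z = R = 67.3 Ω
  L: Z = jωL = j·1866·0.00621 = 0 + j11.59 Ω
Step 3 — Series combination: Z_total = R + L = 67.3 + j11.59 Ω = 68.29∠9.8° Ω.
Step 4 — Source phasor: V = 10∠90.0° V = 0 + j10 V.
Step 5 — Current: I = V / Z = 0.02485 + j0.1443 A = 0.1464∠80.2° A.
Step 6 — Complex power: S = V·I* = 1.443 + j0.2485 VA.
Step 7 — Real power: P = Re(S) = 1.443 W.
Step 8 — Reactive power: Q = Im(S) = 0.2485 VAR.
Step 9 — Apparent power: |S| = 1.464 VA.
Step 10 — Power factor: PF = P/|S| = 0.9855 (lagging).

(a) P = 1.443 W  (b) Q = 0.2485 VAR  (c) S = 1.464 VA  (d) PF = 0.9855 (lagging)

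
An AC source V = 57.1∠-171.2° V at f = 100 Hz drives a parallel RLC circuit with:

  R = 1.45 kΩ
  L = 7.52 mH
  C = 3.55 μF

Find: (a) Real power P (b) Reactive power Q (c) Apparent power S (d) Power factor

Step 1 — Angular frequency: ω = 2π·f = 2π·100 = 628.3 rad/s.
Step 2 — Component impedances:
  R: Z = R = 1450 Ω
  L: Z = jωL = j·628.3·0.00752 = 0 + j4.725 Ω
  C: Z = 1/(jωC) = -j/(ω·C) = 0 - j448.3 Ω
Step 3 — Parallel combination: 1/Z_total = 1/R + 1/L + 1/C; Z_total = 0.01573 + j4.775 Ω = 4.775∠89.8° Ω.
Step 4 — Source phasor: V = 57.1∠-171.2° V = -56.43 - j8.735 V.
Step 5 — Current: I = V / Z = -1.868 + j11.81 A = 11.96∠99.0° A.
Step 6 — Complex power: S = V·I* = 2.249 + j682.8 VA.
Step 7 — Real power: P = Re(S) = 2.249 W.
Step 8 — Reactive power: Q = Im(S) = 682.8 VAR.
Step 9 — Apparent power: |S| = 682.8 VA.
Step 10 — Power factor: PF = P/|S| = 0.003293 (lagging).

(a) P = 2.249 W  (b) Q = 682.8 VAR  (c) S = 682.8 VA  (d) PF = 0.003293 (lagging)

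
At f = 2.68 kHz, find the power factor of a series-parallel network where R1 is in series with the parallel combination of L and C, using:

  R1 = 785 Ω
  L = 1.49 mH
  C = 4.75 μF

Step 1 — Angular frequency: ω = 2π·f = 2π·2680 = 1.684e+04 rad/s.
Step 2 — Component impedances:
  R1: Z = R = 785 Ω
  L: Z = jωL = j·1.684e+04·0.00149 = 0 + j25.09 Ω
  C: Z = 1/(jωC) = -j/(ω·C) = 0 - j12.5 Ω
Step 3 — Parallel branch: L || C = 1/(1/L + 1/C) = 0 - j24.92 Ω.
Step 4 — Series with R1: Z_total = R1 + (L || C) = 785 - j24.92 Ω = 785.4∠-1.8° Ω.
Step 5 — Power factor: PF = cos(φ) = Re(Z)/|Z| = 785/785.4 = 0.9995.
Step 6 — Type: Im(Z) = -24.92 ⇒ leading (phase φ = -1.8°).

PF = 0.9995 (leading, φ = -1.8°)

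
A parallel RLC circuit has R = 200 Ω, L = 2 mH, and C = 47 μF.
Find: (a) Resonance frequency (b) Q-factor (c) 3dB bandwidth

Step 1 — Resonance: ω₀ = 1/√(LC) = 1/√(0.002·4.7e-05) = 3262 rad/s.
Step 2 — f₀ = ω₀/(2π) = 519.1 Hz.
Step 3 — Parallel Q: Q = R/(ω₀L) = 200/(3262·0.002) = 30.66.
Step 4 — Bandwidth: Δω = ω₀/Q = 106.4 rad/s; BW = Δω/(2π) = 16.93 Hz.

(a) f₀ = 519.1 Hz  (b) Q = 30.66  (c) BW = 16.93 Hz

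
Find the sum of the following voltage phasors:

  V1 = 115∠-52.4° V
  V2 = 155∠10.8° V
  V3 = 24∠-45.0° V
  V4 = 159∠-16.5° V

Step 1 — Convert each phasor to rectangular form:
  V1 = 115·(cos(-52.4°) + j·sin(-52.4°)) = 70.17 - j91.11 V
  V2 = 155·(cos(10.8°) + j·sin(10.8°)) = 152.3 + j29.04 V
  V3 = 24·(cos(-45.0°) + j·sin(-45.0°)) = 16.97 - j16.97 V
  V4 = 159·(cos(-16.5°) + j·sin(-16.5°)) = 152.5 - j45.16 V
Step 2 — Sum components: V_total = 391.8 - j124.2 V.
Step 3 — Convert to polar: |V_total| = 411.1 V, ∠V_total = -17.6°.

V_total = 411.1∠-17.6° V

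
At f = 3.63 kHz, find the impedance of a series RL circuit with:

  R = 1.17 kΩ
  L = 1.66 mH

Step 1 — Angular frequency: ω = 2π·f = 2π·3630 = 2.281e+04 rad/s.
Step 2 — Component impedances:
  R: Z = R = 1170 Ω
  L: Z = jωL = j·2.281e+04·0.00166 = 0 + j37.86 Ω
Step 3 — Series combination: Z_total = R + L = 1170 + j37.86 Ω = 1171∠1.9° Ω.

Z = 1170 + j37.86 Ω = 1171∠1.9° Ω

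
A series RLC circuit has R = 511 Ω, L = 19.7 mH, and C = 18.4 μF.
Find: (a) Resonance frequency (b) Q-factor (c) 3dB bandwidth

Step 1 — Resonance: ω₀ = 1/√(LC) = 1/√(0.0197·1.84e-05) = 1661 rad/s.
Step 2 — f₀ = ω₀/(2π) = 264.3 Hz.
Step 3 — Series Q: Q = ω₀L/R = 1661·0.0197/511 = 0.06403.
Step 4 — Bandwidth: Δω = ω₀/Q = 2.594e+04 rad/s; BW = Δω/(2π) = 4128 Hz.

(a) f₀ = 264.3 Hz  (b) Q = 0.06403  (c) BW = 4128 Hz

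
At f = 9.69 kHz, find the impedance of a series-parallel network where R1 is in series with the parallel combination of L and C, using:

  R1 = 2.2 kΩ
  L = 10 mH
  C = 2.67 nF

Step 1 — Angular frequency: ω = 2π·f = 2π·9690 = 6.088e+04 rad/s.
Step 2 — Component impedances:
  R1: Z = R = 2200 Ω
  L: Z = jωL = j·6.088e+04·0.01 = 0 + j608.8 Ω
  C: Z = 1/(jωC) = -j/(ω·C) = 0 - j6152 Ω
Step 3 — Parallel branch: L || C = 1/(1/L + 1/C) = 0 + j675.7 Ω.
Step 4 — Series with R1: Z_total = R1 + (L || C) = 2200 + j675.7 Ω = 2301∠17.1° Ω.

Z = 2200 + j675.7 Ω = 2301∠17.1° Ω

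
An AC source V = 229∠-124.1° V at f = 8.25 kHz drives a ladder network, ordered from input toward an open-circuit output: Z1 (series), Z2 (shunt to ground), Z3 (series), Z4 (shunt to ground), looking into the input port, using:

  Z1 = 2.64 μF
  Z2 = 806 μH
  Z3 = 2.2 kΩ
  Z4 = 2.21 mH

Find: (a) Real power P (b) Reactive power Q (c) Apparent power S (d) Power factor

Step 1 — Angular frequency: ω = 2π·f = 2π·8250 = 5.184e+04 rad/s.
Step 2 — Component impedances:
  Z1: Z = 1/(jωC) = -j/(ω·C) = 0 - j7.307 Ω
  Z2: Z = jωL = j·5.184e+04·0.000806 = 0 + j41.78 Ω
  Z3: Z = R = 2200 Ω
  Z4: Z = jωL = j·5.184e+04·0.00221 = 0 + j114.6 Ω
Step 3 — Ladder network (open output): work backward from the far end, alternating series and parallel combinations. Z_in = 0.7895 + j34.42 Ω = 34.43∠88.7° Ω.
Step 4 — Source phasor: V = 229∠-124.1° V = -128.4 - j189.6 V.
Step 5 — Current: I = V / Z = -5.592 + j3.602 A = 6.652∠147.2° A.
Step 6 — Complex power: S = V·I* = 34.93 + j1523 VA.
Step 7 — Real power: P = Re(S) = 34.93 W.
Step 8 — Reactive power: Q = Im(S) = 1523 VAR.
Step 9 — Apparent power: |S| = 1523 VA.
Step 10 — Power factor: PF = P/|S| = 0.02293 (lagging).

(a) P = 34.93 W  (b) Q = 1523 VAR  (c) S = 1523 VA  (d) PF = 0.02293 (lagging)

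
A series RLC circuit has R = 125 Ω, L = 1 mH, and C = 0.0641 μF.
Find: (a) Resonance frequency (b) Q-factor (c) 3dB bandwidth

Step 1 — Resonance: ω₀ = 1/√(LC) = 1/√(0.001·6.41e-08) = 1.249e+05 rad/s.
Step 2 — f₀ = ω₀/(2π) = 1.988e+04 Hz.
Step 3 — Series Q: Q = ω₀L/R = 1.249e+05·0.001/125 = 0.9992.
Step 4 — Bandwidth: Δω = ω₀/Q = 1.25e+05 rad/s; BW = Δω/(2π) = 1.989e+04 Hz.

(a) f₀ = 1.988e+04 Hz  (b) Q = 0.9992  (c) BW = 1.989e+04 Hz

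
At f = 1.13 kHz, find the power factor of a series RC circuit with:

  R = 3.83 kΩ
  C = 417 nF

Step 1 — Angular frequency: ω = 2π·f = 2π·1130 = 7100 rad/s.
Step 2 — Component impedances:
  R: Z = R = 3830 Ω
  C: Z = 1/(jωC) = -j/(ω·C) = 0 - j337.8 Ω
Step 3 — Series combination: Z_total = R + C = 3830 - j337.8 Ω = 3845∠-5.0° Ω.
Step 4 — Power factor: PF = cos(φ) = Re(Z)/|Z| = 3830/3845 = 0.9961.
Step 5 — Type: Im(Z) = -337.8 ⇒ leading (phase φ = -5.0°).

PF = 0.9961 (leading, φ = -5.0°)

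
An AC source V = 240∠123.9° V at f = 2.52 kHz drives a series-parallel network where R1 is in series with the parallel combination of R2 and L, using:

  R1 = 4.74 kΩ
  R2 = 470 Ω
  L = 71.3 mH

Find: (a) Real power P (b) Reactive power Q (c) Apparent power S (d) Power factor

Step 1 — Angular frequency: ω = 2π·f = 2π·2520 = 1.583e+04 rad/s.
Step 2 — Component impedances:
  R1: Z = R = 4740 Ω
  R2: Z = R = 470 Ω
  L: Z = jωL = j·1.583e+04·0.0713 = 0 + j1129 Ω
Step 3 — Parallel branch: R2 || L = 1/(1/R2 + 1/L) = 400.6 + j166.8 Ω.
Step 4 — Series with R1: Z_total = R1 + (R2 || L) = 5141 + j166.8 Ω = 5143∠1.9° Ω.
Step 5 — Source phasor: V = 240∠123.9° V = -133.9 + j199.2 V.
Step 6 — Current: I = V / Z = -0.02476 + j0.03955 A = 0.04666∠122.0° A.
Step 7 — Complex power: S = V·I* = 11.19 + j0.3631 VA.
Step 8 — Real power: P = Re(S) = 11.19 W.
Step 9 — Reactive power: Q = Im(S) = 0.3631 VAR.
Step 10 — Apparent power: |S| = 11.2 VA.
Step 11 — Power factor: PF = P/|S| = 0.9995 (lagging).

(a) P = 11.19 W  (b) Q = 0.3631 VAR  (c) S = 11.2 VA  (d) PF = 0.9995 (lagging)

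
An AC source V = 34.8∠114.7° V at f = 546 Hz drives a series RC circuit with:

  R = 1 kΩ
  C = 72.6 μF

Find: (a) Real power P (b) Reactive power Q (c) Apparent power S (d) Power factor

Step 1 — Angular frequency: ω = 2π·f = 2π·546 = 3431 rad/s.
Step 2 — Component impedances:
  R: Z = R = 1000 Ω
  C: Z = 1/(jωC) = -j/(ω·C) = 0 - j4.015 Ω
Step 3 — Series combination: Z_total = R + C = 1000 - j4.015 Ω = 1000∠-0.2° Ω.
Step 4 — Source phasor: V = 34.8∠114.7° V = -14.54 + j31.62 V.
Step 5 — Current: I = V / Z = -0.01467 + j0.03156 A = 0.0348∠114.9° A.
Step 6 — Complex power: S = V·I* = 1.211 - j0.004862 VA.
Step 7 — Real power: P = Re(S) = 1.211 W.
Step 8 — Reactive power: Q = Im(S) = -0.004862 VAR.
Step 9 — Apparent power: |S| = 1.211 VA.
Step 10 — Power factor: PF = P/|S| = 1 (leading).

(a) P = 1.211 W  (b) Q = -0.004862 VAR  (c) S = 1.211 VA  (d) PF = 1 (leading)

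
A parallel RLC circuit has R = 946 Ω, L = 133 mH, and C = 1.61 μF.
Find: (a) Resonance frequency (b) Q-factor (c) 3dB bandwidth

Step 1 — Resonance: ω₀ = 1/√(LC) = 1/√(0.133·1.61e-06) = 2161 rad/s.
Step 2 — f₀ = ω₀/(2π) = 343.9 Hz.
Step 3 — Parallel Q: Q = R/(ω₀L) = 946/(2161·0.133) = 3.291.
Step 4 — Bandwidth: Δω = ω₀/Q = 656.6 rad/s; BW = Δω/(2π) = 104.5 Hz.

(a) f₀ = 343.9 Hz  (b) Q = 3.291  (c) BW = 104.5 Hz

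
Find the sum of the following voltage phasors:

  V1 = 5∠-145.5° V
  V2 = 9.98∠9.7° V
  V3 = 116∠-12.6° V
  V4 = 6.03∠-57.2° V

Step 1 — Convert each phasor to rectangular form:
  V1 = 5·(cos(-145.5°) + j·sin(-145.5°)) = -4.121 - j2.832 V
  V2 = 9.98·(cos(9.7°) + j·sin(9.7°)) = 9.837 + j1.682 V
  V3 = 116·(cos(-12.6°) + j·sin(-12.6°)) = 113.2 - j25.3 V
  V4 = 6.03·(cos(-57.2°) + j·sin(-57.2°)) = 3.267 - j5.069 V
Step 2 — Sum components: V_total = 122.2 - j31.52 V.
Step 3 — Convert to polar: |V_total| = 126.2 V, ∠V_total = -14.5°.

V_total = 126.2∠-14.5° V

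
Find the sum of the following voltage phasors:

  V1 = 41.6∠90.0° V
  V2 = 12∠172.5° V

Step 1 — Convert each phasor to rectangular form:
  V1 = 41.6·(cos(90.0°) + j·sin(90.0°)) = 0 + j41.6 V
  V2 = 12·(cos(172.5°) + j·sin(172.5°)) = -11.9 + j1.566 V
Step 2 — Sum components: V_total = -11.9 + j43.17 V.
Step 3 — Convert to polar: |V_total| = 44.78 V, ∠V_total = 105.4°.

V_total = 44.78∠105.4° V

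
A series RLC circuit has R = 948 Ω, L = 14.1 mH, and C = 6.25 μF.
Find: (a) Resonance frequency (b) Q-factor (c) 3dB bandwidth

Step 1 — Resonance: ω₀ = 1/√(LC) = 1/√(0.0141·6.25e-06) = 3369 rad/s.
Step 2 — f₀ = ω₀/(2π) = 536.1 Hz.
Step 3 — Series Q: Q = ω₀L/R = 3369·0.0141/948 = 0.0501.
Step 4 — Bandwidth: Δω = ω₀/Q = 6.723e+04 rad/s; BW = Δω/(2π) = 1.07e+04 Hz.

(a) f₀ = 536.1 Hz  (b) Q = 0.0501  (c) BW = 1.07e+04 Hz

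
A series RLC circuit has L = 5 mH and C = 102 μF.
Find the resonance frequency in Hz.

Step 1 — Resonance condition Im(Z)=0 gives ω₀ = 1/√(LC).
Step 2 — ω₀ = 1/√(0.005·0.000102) = 1400 rad/s.
Step 3 — f₀ = ω₀/(2π) = 222.9 Hz.

f₀ = 222.9 Hz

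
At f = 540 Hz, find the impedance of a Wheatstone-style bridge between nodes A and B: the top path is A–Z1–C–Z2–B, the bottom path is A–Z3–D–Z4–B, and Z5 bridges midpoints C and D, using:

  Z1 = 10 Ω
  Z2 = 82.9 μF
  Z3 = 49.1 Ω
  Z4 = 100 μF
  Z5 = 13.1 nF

Step 1 — Angular frequency: ω = 2π·f = 2π·540 = 3393 rad/s.
Step 2 — Component impedances:
  Z1: Z = R = 10 Ω
  Z2: Z = 1/(jωC) = -j/(ω·C) = 0 - j3.555 Ω
  Z3: Z = R = 49.1 Ω
  Z4: Z = 1/(jωC) = -j/(ω·C) = 0 - j2.947 Ω
  Z5: Z = 1/(jωC) = -j/(ω·C) = 0 - j2.25e+04 Ω
Step 3 — Bridge requires nodal analysis (the Z5 bridge couples midpoints C and D, so the two paths cannot be reduced to a simple series/parallel combination). Setting node B to ground and injecting 1 A at node A, the 3-node admittance system at A, C, D solves to V_A = Z_AB = 8.409 - j2.527 Ω = 8.78∠-16.7° Ω.

Z = 8.409 - j2.527 Ω = 8.78∠-16.7° Ω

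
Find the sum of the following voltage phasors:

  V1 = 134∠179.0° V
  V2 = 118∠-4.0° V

Step 1 — Convert each phasor to rectangular form:
  V1 = 134·(cos(179.0°) + j·sin(179.0°)) = -134 + j2.339 V
  V2 = 118·(cos(-4.0°) + j·sin(-4.0°)) = 117.7 - j8.231 V
Step 2 — Sum components: V_total = -16.27 - j5.893 V.
Step 3 — Convert to polar: |V_total| = 17.3 V, ∠V_total = -160.1°.

V_total = 17.3∠-160.1° V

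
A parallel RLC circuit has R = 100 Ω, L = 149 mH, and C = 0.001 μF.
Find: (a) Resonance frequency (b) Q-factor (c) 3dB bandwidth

Step 1 — Resonance: ω₀ = 1/√(LC) = 1/√(0.149·1e-09) = 8.192e+04 rad/s.
Step 2 — f₀ = ω₀/(2π) = 1.304e+04 Hz.
Step 3 — Parallel Q: Q = R/(ω₀L) = 100/(8.192e+04·0.149) = 0.008192.
Step 4 — Bandwidth: Δω = ω₀/Q = 1e+07 rad/s; BW = Δω/(2π) = 1.592e+06 Hz.

(a) f₀ = 1.304e+04 Hz  (b) Q = 0.008192  (c) BW = 1.592e+06 Hz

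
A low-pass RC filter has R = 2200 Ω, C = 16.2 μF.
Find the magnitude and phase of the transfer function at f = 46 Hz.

Step 1 — Angular frequency: ω = 2π·46 = 289 rad/s.
Step 2 — Transfer function: H(jω) = 1/(1 + jωRC).
Step 3 — Denominator: 1 + jωRC = 1 + j·289·2200·1.62e-05 = 1 + j10.3.
Step 4 — H = 0.009336 - j0.09617.
Step 5 — Magnitude: |H| = 0.09662 (-20.3 dB); phase: φ = -84.5°.

|H| = 0.09662 (-20.3 dB), φ = -84.5°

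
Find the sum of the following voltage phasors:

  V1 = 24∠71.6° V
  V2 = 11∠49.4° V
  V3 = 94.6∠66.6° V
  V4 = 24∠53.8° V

Step 1 — Convert each phasor to rectangular form:
  V1 = 24·(cos(71.6°) + j·sin(71.6°)) = 7.576 + j22.77 V
  V2 = 11·(cos(49.4°) + j·sin(49.4°)) = 7.159 + j8.352 V
  V3 = 94.6·(cos(66.6°) + j·sin(66.6°)) = 37.57 + j86.82 V
  V4 = 24·(cos(53.8°) + j·sin(53.8°)) = 14.17 + j19.37 V
Step 2 — Sum components: V_total = 66.48 + j137.3 V.
Step 3 — Convert to polar: |V_total| = 152.6 V, ∠V_total = 64.2°.

V_total = 152.6∠64.2° V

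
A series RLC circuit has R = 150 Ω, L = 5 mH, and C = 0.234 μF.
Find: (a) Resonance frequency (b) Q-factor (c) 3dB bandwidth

Step 1 — Resonance: ω₀ = 1/√(LC) = 1/√(0.005·2.34e-07) = 2.924e+04 rad/s.
Step 2 — f₀ = ω₀/(2π) = 4653 Hz.
Step 3 — Series Q: Q = ω₀L/R = 2.924e+04·0.005/150 = 0.9745.
Step 4 — Bandwidth: Δω = ω₀/Q = 3e+04 rad/s; BW = Δω/(2π) = 4775 Hz.

(a) f₀ = 4653 Hz  (b) Q = 0.9745  (c) BW = 4775 Hz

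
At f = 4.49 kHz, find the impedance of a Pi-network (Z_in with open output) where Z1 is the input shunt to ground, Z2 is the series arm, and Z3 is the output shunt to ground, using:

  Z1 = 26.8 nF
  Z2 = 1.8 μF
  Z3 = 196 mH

Step 1 — Angular frequency: ω = 2π·f = 2π·4490 = 2.821e+04 rad/s.
Step 2 — Component impedances:
  Z1: Z = 1/(jωC) = -j/(ω·C) = 0 - j1323 Ω
  Z2: Z = 1/(jωC) = -j/(ω·C) = 0 - j19.69 Ω
  Z3: Z = jωL = j·2.821e+04·0.196 = 0 + j5529 Ω
Step 3 — With open output, the series arm Z2 and the output shunt Z3 appear in series to ground: Z2 + Z3 = 0 + j5510 Ω.
Step 4 — Parallel with input shunt Z1: Z_in = Z1 || (Z2 + Z3) = 0 - j1740 Ω = 1740∠-90.0° Ω.

Z = 0 - j1740 Ω = 1740∠-90.0° Ω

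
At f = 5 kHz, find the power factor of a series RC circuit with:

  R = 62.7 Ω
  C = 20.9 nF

Step 1 — Angular frequency: ω = 2π·f = 2π·5000 = 3.142e+04 rad/s.
Step 2 — Component impedances:
  R: Z = R = 62.7 Ω
  C: Z = 1/(jωC) = -j/(ω·C) = 0 - j1523 Ω
Step 3 — Series combination: Z_total = R + C = 62.7 - j1523 Ω = 1524∠-87.6° Ω.
Step 4 — Power factor: PF = cos(φ) = Re(Z)/|Z| = 62.7/1524.3 = 0.04113.
Step 5 — Type: Im(Z) = -1523 ⇒ leading (phase φ = -87.6°).

PF = 0.04113 (leading, φ = -87.6°)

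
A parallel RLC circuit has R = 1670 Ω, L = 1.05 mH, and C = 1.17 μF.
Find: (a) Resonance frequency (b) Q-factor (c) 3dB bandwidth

Step 1 — Resonance: ω₀ = 1/√(LC) = 1/√(0.00105·1.17e-06) = 2.853e+04 rad/s.
Step 2 — f₀ = ω₀/(2π) = 4541 Hz.
Step 3 — Parallel Q: Q = R/(ω₀L) = 1670/(2.853e+04·0.00105) = 55.75.
Step 4 — Bandwidth: Δω = ω₀/Q = 511.8 rad/s; BW = Δω/(2π) = 81.46 Hz.

(a) f₀ = 4541 Hz  (b) Q = 55.75  (c) BW = 81.46 Hz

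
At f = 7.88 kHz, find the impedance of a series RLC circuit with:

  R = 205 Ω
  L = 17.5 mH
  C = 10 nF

Step 1 — Angular frequency: ω = 2π·f = 2π·7880 = 4.951e+04 rad/s.
Step 2 — Component impedances:
  R: Z = R = 205 Ω
  L: Z = jωL = j·4.951e+04·0.0175 = 0 + j866.5 Ω
  C: Z = 1/(jωC) = -j/(ω·C) = 0 - j2020 Ω
Step 3 — Series combination: Z_total = R + L + C = 205 - j1153 Ω = 1171∠-79.9° Ω.

Z = 205 - j1153 Ω = 1171∠-79.9° Ω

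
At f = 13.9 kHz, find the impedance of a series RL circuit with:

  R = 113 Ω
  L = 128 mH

Step 1 — Angular frequency: ω = 2π·f = 2π·1.39e+04 = 8.734e+04 rad/s.
Step 2 — Component impedances:
  R: Z = R = 113 Ω
  L: Z = jωL = j·8.734e+04·0.128 = 0 + j1.118e+04 Ω
Step 3 — Series combination: Z_total = R + L = 113 + j1.118e+04 Ω = 1.118e+04∠89.4° Ω.

Z = 113 + j1.118e+04 Ω = 1.118e+04∠89.4° Ω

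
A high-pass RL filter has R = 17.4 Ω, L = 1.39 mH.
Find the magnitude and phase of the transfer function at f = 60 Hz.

Step 1 — Angular frequency: ω = 2π·60 = 377 rad/s.
Step 2 — Transfer function: H(jω) = jωL/(R + jωL).
Step 3 — Numerator jωL = j·0.524; denominator R + jωL = 17.4 + j0.524.
Step 4 — H = 0.0009061 + j0.03009.
Step 5 — Magnitude: |H| = 0.0301 (-30.4 dB); phase: φ = 88.3°.

|H| = 0.0301 (-30.4 dB), φ = 88.3°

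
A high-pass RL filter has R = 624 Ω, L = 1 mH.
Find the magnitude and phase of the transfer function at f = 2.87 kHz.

Step 1 — Angular frequency: ω = 2π·2870 = 1.803e+04 rad/s.
Step 2 — Transfer function: H(jω) = jωL/(R + jωL).
Step 3 — Numerator jωL = j·18.03; denominator R + jωL = 624 + j18.03.
Step 4 — H = 0.0008344 + j0.02887.
Step 5 — Magnitude: |H| = 0.02889 (-30.8 dB); phase: φ = 88.3°.

|H| = 0.02889 (-30.8 dB), φ = 88.3°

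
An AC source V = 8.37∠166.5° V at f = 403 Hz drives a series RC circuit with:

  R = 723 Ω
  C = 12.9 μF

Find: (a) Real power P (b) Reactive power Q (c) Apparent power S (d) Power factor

Step 1 — Angular frequency: ω = 2π·f = 2π·403 = 2532 rad/s.
Step 2 — Component impedances:
  R: Z = R = 723 Ω
  C: Z = 1/(jωC) = -j/(ω·C) = 0 - j30.61 Ω
Step 3 — Series combination: Z_total = R + C = 723 - j30.61 Ω = 723.6∠-2.4° Ω.
Step 4 — Source phasor: V = 8.37∠166.5° V = -8.139 + j1.954 V.
Step 5 — Current: I = V / Z = -0.01135 + j0.002222 A = 0.01157∠168.9° A.
Step 6 — Complex power: S = V·I* = 0.09672 - j0.004096 VA.
Step 7 — Real power: P = Re(S) = 0.09672 W.
Step 8 — Reactive power: Q = Im(S) = -0.004096 VAR.
Step 9 — Apparent power: |S| = 0.09681 VA.
Step 10 — Power factor: PF = P/|S| = 0.9991 (leading).

(a) P = 0.09672 W  (b) Q = -0.004096 VAR  (c) S = 0.09681 VA  (d) PF = 0.9991 (leading)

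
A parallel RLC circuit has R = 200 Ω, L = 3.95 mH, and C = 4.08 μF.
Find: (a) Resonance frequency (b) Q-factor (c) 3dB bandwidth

Step 1 — Resonance: ω₀ = 1/√(LC) = 1/√(0.00395·4.08e-06) = 7877 rad/s.
Step 2 — f₀ = ω₀/(2π) = 1254 Hz.
Step 3 — Parallel Q: Q = R/(ω₀L) = 200/(7877·0.00395) = 6.428.
Step 4 — Bandwidth: Δω = ω₀/Q = 1225 rad/s; BW = Δω/(2π) = 195 Hz.

(a) f₀ = 1254 Hz  (b) Q = 6.428  (c) BW = 195 Hz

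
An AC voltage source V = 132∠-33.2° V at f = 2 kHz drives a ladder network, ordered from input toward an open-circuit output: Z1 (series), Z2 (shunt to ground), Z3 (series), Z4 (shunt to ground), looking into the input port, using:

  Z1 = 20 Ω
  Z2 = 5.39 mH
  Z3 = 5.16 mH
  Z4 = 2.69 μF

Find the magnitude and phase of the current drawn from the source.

Step 1 — Angular frequency: ω = 2π·f = 2π·2000 = 1.257e+04 rad/s.
Step 2 — Component impedances:
  Z1: Z = R = 20 Ω
  Z2: Z = jωL = j·1.257e+04·0.00539 = 0 + j67.73 Ω
  Z3: Z = jωL = j·1.257e+04·0.00516 = 0 + j64.84 Ω
  Z4: Z = 1/(jωC) = -j/(ω·C) = 0 - j29.58 Ω
Step 3 — Ladder network (open output): work backward from the far end, alternating series and parallel combinations. Z_in = 20 + j23.19 Ω = 30.62∠49.2° Ω.
Step 4 — Source phasor: V = 132∠-33.2° V = 110.5 - j72.28 V.
Step 5 — Ohm's law: I = V / Z_total = (110.5 - j72.28) / (20 + j23.19) = 0.5684 - j4.273 A.
Step 6 — Convert to polar: |I| = 4.311 A, ∠I = -82.4°.

I = 4.311∠-82.4° A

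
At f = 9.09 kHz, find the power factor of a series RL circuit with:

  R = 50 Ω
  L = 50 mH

Step 1 — Angular frequency: ω = 2π·f = 2π·9090 = 5.711e+04 rad/s.
Step 2 — Component impedances:
  R: Z = R = 50 Ω
  L: Z = jωL = j·5.711e+04·0.05 = 0 + j2856 Ω
Step 3 — Series combination: Z_total = R + L = 50 + j2856 Ω = 2856∠89.0° Ω.
Step 4 — Power factor: PF = cos(φ) = Re(Z)/|Z| = 50/2856 = 0.01751.
Step 5 — Type: Im(Z) = 2856 ⇒ lagging (phase φ = 89.0°).

PF = 0.01751 (lagging, φ = 89.0°)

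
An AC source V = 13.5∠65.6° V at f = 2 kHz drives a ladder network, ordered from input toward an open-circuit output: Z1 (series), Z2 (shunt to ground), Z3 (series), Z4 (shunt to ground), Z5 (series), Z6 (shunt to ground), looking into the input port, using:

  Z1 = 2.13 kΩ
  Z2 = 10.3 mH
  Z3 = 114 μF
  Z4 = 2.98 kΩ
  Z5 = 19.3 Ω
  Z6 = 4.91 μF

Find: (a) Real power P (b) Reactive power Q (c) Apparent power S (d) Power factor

Step 1 — Angular frequency: ω = 2π·f = 2π·2000 = 1.257e+04 rad/s.
Step 2 — Component impedances:
  Z1: Z = R = 2130 Ω
  Z2: Z = jωL = j·1.257e+04·0.0103 = 0 + j129.4 Ω
  Z3: Z = 1/(jωC) = -j/(ω·C) = 0 - j0.698 Ω
  Z4: Z = R = 2980 Ω
  Z5: Z = R = 19.3 Ω
  Z6: Z = 1/(jωC) = -j/(ω·C) = 0 - j16.21 Ω
Step 3 — Ladder network (open output): work backward from the far end, alternating series and parallel combinations. Z_in = 2155 - j14.95 Ω = 2155∠-0.4° Ω.
Step 4 — Source phasor: V = 13.5∠65.6° V = 5.577 + j12.29 V.
Step 5 — Current: I = V / Z = 0.002549 + j0.005724 A = 0.006265∠66.0° A.
Step 6 — Complex power: S = V·I* = 0.08458 - j0.000587 VA.
Step 7 — Real power: P = Re(S) = 0.08458 W.
Step 8 — Reactive power: Q = Im(S) = -0.000587 VAR.
Step 9 — Apparent power: |S| = 0.08458 VA.
Step 10 — Power factor: PF = P/|S| = 1 (leading).

(a) P = 0.08458 W  (b) Q = -0.000587 VAR  (c) S = 0.08458 VA  (d) PF = 1 (leading)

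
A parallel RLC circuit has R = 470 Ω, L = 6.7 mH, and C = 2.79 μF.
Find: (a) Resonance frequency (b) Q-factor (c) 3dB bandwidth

Step 1 — Resonance: ω₀ = 1/√(LC) = 1/√(0.0067·2.79e-06) = 7314 rad/s.
Step 2 — f₀ = ω₀/(2π) = 1164 Hz.
Step 3 — Parallel Q: Q = R/(ω₀L) = 470/(7314·0.0067) = 9.591.
Step 4 — Bandwidth: Δω = ω₀/Q = 762.6 rad/s; BW = Δω/(2π) = 121.4 Hz.

(a) f₀ = 1164 Hz  (b) Q = 9.591  (c) BW = 121.4 Hz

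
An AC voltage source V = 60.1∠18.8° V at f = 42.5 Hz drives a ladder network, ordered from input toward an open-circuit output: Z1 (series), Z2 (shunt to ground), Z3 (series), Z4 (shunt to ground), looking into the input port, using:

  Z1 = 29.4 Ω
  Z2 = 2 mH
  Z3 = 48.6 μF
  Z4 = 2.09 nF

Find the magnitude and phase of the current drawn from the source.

Step 1 — Angular frequency: ω = 2π·f = 2π·42.5 = 267 rad/s.
Step 2 — Component impedances:
  Z1: Z = R = 29.4 Ω
  Z2: Z = jωL = j·267·0.002 = 0 + j0.5341 Ω
  Z3: Z = 1/(jωC) = -j/(ω·C) = 0 - j77.05 Ω
  Z4: Z = 1/(jωC) = -j/(ω·C) = 0 - j1.792e+06 Ω
Step 3 — Ladder network (open output): work backward from the far end, alternating series and parallel combinations. Z_in = 29.4 + j0.5341 Ω = 29.4∠1.0° Ω.
Step 4 — Source phasor: V = 60.1∠18.8° V = 56.89 + j19.37 V.
Step 5 — Ohm's law: I = V / Z_total = (56.89 + j19.37) / (29.4 + j0.5341) = 1.946 + j0.6234 A.
Step 6 — Convert to polar: |I| = 2.044 A, ∠I = 17.8°.

I = 2.044∠17.8° A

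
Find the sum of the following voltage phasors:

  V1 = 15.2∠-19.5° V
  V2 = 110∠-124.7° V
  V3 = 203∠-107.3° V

Step 1 — Convert each phasor to rectangular form:
  V1 = 15.2·(cos(-19.5°) + j·sin(-19.5°)) = 14.33 - j5.074 V
  V2 = 110·(cos(-124.7°) + j·sin(-124.7°)) = -62.62 - j90.44 V
  V3 = 203·(cos(-107.3°) + j·sin(-107.3°)) = -60.37 - j193.8 V
Step 2 — Sum components: V_total = -108.7 - j289.3 V.
Step 3 — Convert to polar: |V_total| = 309.1 V, ∠V_total = -110.6°.

V_total = 309.1∠-110.6° V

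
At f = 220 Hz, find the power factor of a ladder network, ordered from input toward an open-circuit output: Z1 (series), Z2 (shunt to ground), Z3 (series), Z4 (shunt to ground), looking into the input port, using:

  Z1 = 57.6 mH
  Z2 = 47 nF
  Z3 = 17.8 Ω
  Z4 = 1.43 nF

Step 1 — Angular frequency: ω = 2π·f = 2π·220 = 1382 rad/s.
Step 2 — Component impedances:
  Z1: Z = jωL = j·1382·0.0576 = 0 + j79.62 Ω
  Z2: Z = 1/(jωC) = -j/(ω·C) = 0 - j1.539e+04 Ω
  Z3: Z = R = 17.8 Ω
  Z4: Z = 1/(jωC) = -j/(ω·C) = 0 - j5.059e+05 Ω
Step 3 — Ladder network (open output): work backward from the far end, alternating series and parallel combinations. Z_in = 0.01552 - j1.486e+04 Ω = 1.486e+04∠-90.0° Ω.
Step 4 — Power factor: PF = cos(φ) = Re(Z)/|Z| = 0.01552/1.486e+04 = 1.044e-06.
Step 5 — Type: Im(Z) = -1.486e+04 ⇒ leading (phase φ = -90.0°).

PF = 1.044e-06 (leading, φ = -90.0°)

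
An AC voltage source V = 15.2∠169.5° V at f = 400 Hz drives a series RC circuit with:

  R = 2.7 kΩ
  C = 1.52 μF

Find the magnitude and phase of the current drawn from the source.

Step 1 — Angular frequency: ω = 2π·f = 2π·400 = 2513 rad/s.
Step 2 — Component impedances:
  R: Z = R = 2700 Ω
  C: Z = 1/(jωC) = -j/(ω·C) = 0 - j261.8 Ω
Step 3 — Series combination: Z_total = R + C = 2700 - j261.8 Ω = 2713∠-5.5° Ω.
Step 4 — Source phasor: V = 15.2∠169.5° V = -14.95 + j2.77 V.
Step 5 — Ohm's law: I = V / Z_total = (-14.95 + j2.77) / (2700 - j261.8) = -0.005582 + j0.0004847 A.
Step 6 — Convert to polar: |I| = 0.005603 A, ∠I = 175.0°.

I = 0.005603∠175.0° A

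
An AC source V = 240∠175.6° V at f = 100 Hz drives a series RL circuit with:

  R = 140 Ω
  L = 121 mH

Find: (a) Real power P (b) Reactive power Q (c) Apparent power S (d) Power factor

Step 1 — Angular frequency: ω = 2π·f = 2π·100 = 628.3 rad/s.
Step 2 — Component impedances:
  R: Z = R = 140 Ω
  L: Z = jωL = j·628.3·0.121 = 0 + j76.03 Ω
Step 3 — Series combination: Z_total = R + L = 140 + j76.03 Ω = 159.3∠28.5° Ω.
Step 4 — Source phasor: V = 240∠175.6° V = -239.3 + j18.41 V.
Step 5 — Current: I = V / Z = -1.265 + j0.8184 A = 1.506∠147.1° A.
Step 6 — Complex power: S = V·I* = 317.7 + j172.5 VA.
Step 7 — Real power: P = Re(S) = 317.7 W.
Step 8 — Reactive power: Q = Im(S) = 172.5 VAR.
Step 9 — Apparent power: |S| = 361.6 VA.
Step 10 — Power factor: PF = P/|S| = 0.8788 (lagging).

(a) P = 317.7 W  (b) Q = 172.5 VAR  (c) S = 361.6 VA  (d) PF = 0.8788 (lagging)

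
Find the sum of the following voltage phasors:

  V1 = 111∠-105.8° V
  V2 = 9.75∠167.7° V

Step 1 — Convert each phasor to rectangular form:
  V1 = 111·(cos(-105.8°) + j·sin(-105.8°)) = -30.22 - j106.8 V
  V2 = 9.75·(cos(167.7°) + j·sin(167.7°)) = -9.526 + j2.077 V
Step 2 — Sum components: V_total = -39.75 - j104.7 V.
Step 3 — Convert to polar: |V_total| = 112 V, ∠V_total = -110.8°.

V_total = 112∠-110.8° V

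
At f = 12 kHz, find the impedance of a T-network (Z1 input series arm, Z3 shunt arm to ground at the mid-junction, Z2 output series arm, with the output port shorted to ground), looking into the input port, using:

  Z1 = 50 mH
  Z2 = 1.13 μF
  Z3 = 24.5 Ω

Step 1 — Angular frequency: ω = 2π·f = 2π·1.2e+04 = 7.54e+04 rad/s.
Step 2 — Component impedances:
  Z1: Z = jωL = j·7.54e+04·0.05 = 0 + j3770 Ω
  Z2: Z = 1/(jωC) = -j/(ω·C) = 0 - j11.74 Ω
  Z3: Z = R = 24.5 Ω
Step 3 — With the output port shorted to ground, the output series arm Z2 runs from the junction to ground; the shunt arm Z3 also runs from the junction to ground. They appear in parallel: Z3 || Z2 = 4.573 - j9.546 Ω.
Step 4 — Series with input arm Z1: Z_in = Z1 + (Z3 || Z2) = 4.573 + j3760 Ω = 3760∠89.9° Ω.

Z = 4.573 + j3760 Ω = 3760∠89.9° Ω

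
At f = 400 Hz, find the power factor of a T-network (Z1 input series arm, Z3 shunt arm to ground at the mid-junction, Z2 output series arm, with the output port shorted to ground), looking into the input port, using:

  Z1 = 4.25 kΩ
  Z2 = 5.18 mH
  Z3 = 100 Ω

Step 1 — Angular frequency: ω = 2π·f = 2π·400 = 2513 rad/s.
Step 2 — Component impedances:
  Z1: Z = R = 4250 Ω
  Z2: Z = jωL = j·2513·0.00518 = 0 + j13.02 Ω
  Z3: Z = R = 100 Ω
Step 3 — With the output port shorted to ground, the output series arm Z2 runs from the junction to ground; the shunt arm Z3 also runs from the junction to ground. They appear in parallel: Z3 || Z2 = 1.667 + j12.8 Ω.
Step 4 — Series with input arm Z1: Z_in = Z1 + (Z3 || Z2) = 4252 + j12.8 Ω = 4252∠0.2° Ω.
Step 5 — Power factor: PF = cos(φ) = Re(Z)/|Z| = 4252/4252 = 1.
Step 6 — Type: Im(Z) = 12.8 ⇒ lagging (phase φ = 0.2°).

PF = 1 (lagging, φ = 0.2°)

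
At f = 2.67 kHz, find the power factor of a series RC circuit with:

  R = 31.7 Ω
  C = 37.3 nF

Step 1 — Angular frequency: ω = 2π·f = 2π·2670 = 1.678e+04 rad/s.
Step 2 — Component impedances:
  R: Z = R = 31.7 Ω
  C: Z = 1/(jωC) = -j/(ω·C) = 0 - j1598 Ω
Step 3 — Series combination: Z_total = R + C = 31.7 - j1598 Ω = 1598∠-88.9° Ω.
Step 4 — Power factor: PF = cos(φ) = Re(Z)/|Z| = 31.7/1598.4 = 0.01983.
Step 5 — Type: Im(Z) = -1598 ⇒ leading (phase φ = -88.9°).

PF = 0.01983 (leading, φ = -88.9°)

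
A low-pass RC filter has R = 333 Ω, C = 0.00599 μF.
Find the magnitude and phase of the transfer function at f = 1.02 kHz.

Step 1 — Angular frequency: ω = 2π·1020 = 6409 rad/s.
Step 2 — Transfer function: H(jω) = 1/(1 + jωRC).
Step 3 — Denominator: 1 + jωRC = 1 + j·6409·333·5.99e-09 = 1 + j0.01278.
Step 4 — H = 0.9998 - j0.01278.
Step 5 — Magnitude: |H| = 0.9999 (-0.0 dB); phase: φ = -0.7°.

|H| = 0.9999 (-0.0 dB), φ = -0.7°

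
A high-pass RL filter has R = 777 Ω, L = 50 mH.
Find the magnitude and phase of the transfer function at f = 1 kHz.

Step 1 — Angular frequency: ω = 2π·1000 = 6283 rad/s.
Step 2 — Transfer function: H(jω) = jωL/(R + jωL).
Step 3 — Numerator jωL = j·314.2; denominator R + jωL = 777 + j314.2.
Step 4 — H = 0.1405 + j0.3475.
Step 5 — Magnitude: |H| = 0.3748 (-8.5 dB); phase: φ = 68.0°.

|H| = 0.3748 (-8.5 dB), φ = 68.0°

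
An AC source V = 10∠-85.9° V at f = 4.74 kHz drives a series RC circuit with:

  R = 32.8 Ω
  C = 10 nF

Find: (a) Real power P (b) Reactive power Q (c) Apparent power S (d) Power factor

Step 1 — Angular frequency: ω = 2π·f = 2π·4740 = 2.978e+04 rad/s.
Step 2 — Component impedances:
  R: Z = R = 32.8 Ω
  C: Z = 1/(jωC) = -j/(ω·C) = 0 - j3358 Ω
Step 3 — Series combination: Z_total = R + C = 32.8 - j3358 Ω = 3358∠-89.4° Ω.
Step 4 — Source phasor: V = 10∠-85.9° V = 0.715 - j9.974 V.
Step 5 — Current: I = V / Z = 0.002972 + j0.0001839 A = 0.002978∠3.5° A.
Step 6 — Complex power: S = V·I* = 0.0002909 - j0.02978 VA.
Step 7 — Real power: P = Re(S) = 0.0002909 W.
Step 8 — Reactive power: Q = Im(S) = -0.02978 VAR.
Step 9 — Apparent power: |S| = 0.02978 VA.
Step 10 — Power factor: PF = P/|S| = 0.009768 (leading).

(a) P = 0.0002909 W  (b) Q = -0.02978 VAR  (c) S = 0.02978 VA  (d) PF = 0.009768 (leading)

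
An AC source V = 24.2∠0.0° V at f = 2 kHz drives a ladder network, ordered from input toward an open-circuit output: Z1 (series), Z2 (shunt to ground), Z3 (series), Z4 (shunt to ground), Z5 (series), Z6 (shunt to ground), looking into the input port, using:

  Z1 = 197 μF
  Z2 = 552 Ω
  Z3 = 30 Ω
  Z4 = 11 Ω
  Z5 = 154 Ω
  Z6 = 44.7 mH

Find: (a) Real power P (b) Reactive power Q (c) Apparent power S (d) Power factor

Step 1 — Angular frequency: ω = 2π·f = 2π·2000 = 1.257e+04 rad/s.
Step 2 — Component impedances:
  Z1: Z = 1/(jωC) = -j/(ω·C) = 0 - j0.4039 Ω
  Z2: Z = R = 552 Ω
  Z3: Z = R = 30 Ω
  Z4: Z = R = 11 Ω
  Z5: Z = R = 154 Ω
  Z6: Z = jωL = j·1.257e+04·0.0447 = 0 + j561.7 Ω
Step 3 — Ladder network (open output): work backward from the far end, alternating series and parallel combinations. Z_in = 38.11 - j0.2321 Ω = 38.12∠-0.3° Ω.
Step 4 — Source phasor: V = 24.2∠0.0° V = 24.2 V.
Step 5 — Current: I = V / Z = 0.6349 + j0.003866 A = 0.6349∠0.3° A.
Step 6 — Complex power: S = V·I* = 15.36 - j0.09356 VA.
Step 7 — Real power: P = Re(S) = 15.36 W.
Step 8 — Reactive power: Q = Im(S) = -0.09356 VAR.
Step 9 — Apparent power: |S| = 15.36 VA.
Step 10 — Power factor: PF = P/|S| = 1 (leading).

(a) P = 15.36 W  (b) Q = -0.09356 VAR  (c) S = 15.36 VA  (d) PF = 1 (leading)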